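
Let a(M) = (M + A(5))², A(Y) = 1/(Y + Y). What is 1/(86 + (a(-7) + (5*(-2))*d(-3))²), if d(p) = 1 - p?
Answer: 10000/1439121 ≈ 0.0069487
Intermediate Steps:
A(Y) = 1/(2*Y)
a(M) = (⅒ + M)² (a(M) = (M + (½)/5)² = (M + (½)*(⅕))² = (M + ⅒)² = (⅒ + M)²)
1/(86 + (a(-7) + (5*(-2))*d(-3))²) = 1/(86 + ((1 + 10*(-7))²/100 + (5*(-2))*(1 - 1*(-3)))²) = 1/(86 + ((1 - 70)²/100 - 10*(1 + 3))²) = 1/(86 + ((1/100)*(-69)² - 10*4)²) = 1/(86 + ((1/100)*4761 - 40)²) = 1/(86 + (4761/100 - 40)²) = 1/(86 + (761/100)²) = 1/(86 + 579121/10000) = 1/(1439121/10000) = 10000/1439121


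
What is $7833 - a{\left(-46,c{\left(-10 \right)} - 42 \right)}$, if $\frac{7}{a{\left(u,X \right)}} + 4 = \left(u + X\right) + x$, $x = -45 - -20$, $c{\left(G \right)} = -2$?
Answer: $\frac{133162}{17} \approx 7833.1$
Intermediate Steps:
$x = -25$ ($x = -45 + 20 = -25$)
$a{\left(u,X \right)} = \frac{7}{-29 + X + u}$ ($a{\left(u,X \right)} = \frac{7}{-4 - \left(25 - X - u\right)} = \frac{7}{-4 + \left(-25 + X + u\right)} = \frac{7}{-29 + X + u}$)
$7833 - a{\left(-46,c{\left(-10 \right)} - 42 \right)} = 7833 - \frac{7}{-29 - 44 - 46} = 7833 - \frac{7}{-119} = 7833 - 7 \left(- \frac{1}{119}\right) = 7833 - - \frac{1}{17} = 7833 + \frac{1}{17} = \frac{133162}{17}$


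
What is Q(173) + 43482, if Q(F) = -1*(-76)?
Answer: 43558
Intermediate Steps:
Q(F) = 76
Q(173) + 43482 = 76 + 43482 = 43558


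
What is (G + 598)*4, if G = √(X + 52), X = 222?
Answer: 2392 + 4*√274 ≈ 2458.2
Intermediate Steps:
G = √274 (G = √(222 + 52) = √274 ≈ 16.553)
(G + 598)*4 = (√274 + 598)*4 = (598 + √274)*4 = 2392 + 4*√274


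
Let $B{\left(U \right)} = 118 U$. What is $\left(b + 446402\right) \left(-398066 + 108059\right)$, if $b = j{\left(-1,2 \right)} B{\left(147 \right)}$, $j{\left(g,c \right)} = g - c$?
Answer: $-114368320548$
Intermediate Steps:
$b = -52038$ ($b = \left(-1 - 2\right) 118 \cdot 147 = \left(-1 - 2\right) 17346 = \left(-3\right) 17346 = -52038$)
$\left(b + 446402\right) \left(-398066 + 108059\right) = \left(-52038 + 446402\right) \left(-398066 + 108059\right) = 394364 \left(-290007\right) = -114368320548$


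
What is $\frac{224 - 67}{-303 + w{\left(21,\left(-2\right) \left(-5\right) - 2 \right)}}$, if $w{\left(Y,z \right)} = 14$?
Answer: $- \frac{157}{289} \approx -0.54325$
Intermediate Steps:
$\frac{224 - 67}{-303 + w{\left(21,\left(-2\right) \left(-5\right) - 2 \right)}} = \frac{224 - 67}{-303 + 14} = \frac{157}{-289} = 157 \left(- \frac{1}{289}\right) = - \frac{157}{289}$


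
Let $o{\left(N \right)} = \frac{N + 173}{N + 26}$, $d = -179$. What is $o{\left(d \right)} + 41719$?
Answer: $\frac{2127671}{51} \approx 41719.0$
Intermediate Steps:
$o{\left(N \right)} = \frac{173 + N}{26 + N}$
$o{\left(d \right)} + 41719 = \frac{173 - 179}{26 - 179} + 41719 = \frac{1}{-153} \left(-6\right) + 41719 = \left(- \frac{1}{153}\right) \left(-6\right) + 41719 = \frac{2}{51} + 41719 = \frac{2127671}{51}$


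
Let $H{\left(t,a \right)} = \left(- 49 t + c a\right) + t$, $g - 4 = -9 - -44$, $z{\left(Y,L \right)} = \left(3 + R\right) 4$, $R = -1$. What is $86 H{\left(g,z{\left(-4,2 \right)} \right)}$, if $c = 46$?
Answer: $-129344$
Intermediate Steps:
$z{\left(Y,L \right)} = 8$ ($z{\left(Y,L \right)} = \left(3 - 1\right) 4 = 2 \cdot 4 = 8$)
$g = 39$ ($g = 4 - -35 = 4 + \left(-9 + 44\right) = 4 + 35 = 39$)
$H{\left(t,a \right)} = - 48 t + 46 a$ ($H{\left(t,a \right)} = \left(- 49 t + 46 a\right) + t = - 48 t + 46 a$)
$86 H{\left(g,z{\left(-4,2 \right)} \right)} = 86 \left(\left(-48\right) 39 + 46 \cdot 8\right) = 86 \left(-1872 + 368\right) = 86 \left(-1504\right) = -129344$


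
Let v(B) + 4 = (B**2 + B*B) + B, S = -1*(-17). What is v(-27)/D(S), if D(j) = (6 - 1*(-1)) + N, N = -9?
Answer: -1427/2 ≈ -713.50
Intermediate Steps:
S = 17
D(j) = -2 (D(j) = (6 - 1*(-1)) - 9 = (6 + 1) - 9 = 7 - 9 = -2)
v(B) = -4 + B + 2*B**2 (v(B) = -4 + ((B**2 + B*B) + B) = -4 + ((B**2 + B**2) + B) = -4 + (2*B**2 + B) = -4 + (B + 2*B**2) = -4 + B + 2*B**2)
v(-27)/D(S) = (-4 - 27 + 2*(-27)**2)/(-2) = (-4 - 27 + 2*729)*(-1/2) = (-4 - 27 + 1458)*(-1/2) = 1427*(-1/2) = -1427/2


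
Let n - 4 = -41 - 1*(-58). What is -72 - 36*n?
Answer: -828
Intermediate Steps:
n = 21 (n = 4 + (-41 - 1*(-58)) = 4 + (-41 + 58) = 4 + 17 = 21)
-72 - 36*n = -72 - 36*21 = -72 - 756 = -828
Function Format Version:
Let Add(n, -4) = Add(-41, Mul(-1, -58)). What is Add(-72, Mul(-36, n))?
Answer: -828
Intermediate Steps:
n = 21 (n = Add(4, Add(-41, Mul(-1, -58))) = Add(4, Add(-41, 58)) = Add(4, 17) = 21)
Add(-72, Mul(-36, n)) = Add(-72, Mul(-36, 21)) = Add(-72, -756) = -828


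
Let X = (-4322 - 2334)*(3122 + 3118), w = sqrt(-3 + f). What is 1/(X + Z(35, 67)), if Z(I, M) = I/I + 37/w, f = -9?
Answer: 6*I/(-249200634*I + 37*sqrt(3)) ≈ -2.4077e-8 + 6.1918e-15*I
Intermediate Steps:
w = 2*I*sqrt(3) (w = sqrt(-3 - 9) = sqrt(-12) = 2*I*sqrt(3) ≈ 3.4641*I)
Z(I, M) = 1 - 37*I*sqrt(3)/6 (Z(I, M) = I/I + 37/((2*I*sqrt(3))) = 1 + 37*(-I*sqrt(3)/6) = 1 - 37*I*sqrt(3)/6)
X = -41533440 (X = -6656*6240 = -41533440)
1/(X + Z(35, 67)) = 1/(-41533440 + (1 - 37*I*sqrt(3)/6)) = 1/(-41533439 - 37*I*sqrt(3)/6)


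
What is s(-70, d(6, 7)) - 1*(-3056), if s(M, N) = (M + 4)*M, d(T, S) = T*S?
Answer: 7676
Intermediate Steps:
d(T, S) = S*T
s(M, N) = M*(4 + M) (s(M, N) = (4 + M)*M = M*(4 + M))
s(-70, d(6, 7)) - 1*(-3056) = -70*(4 - 70) - 1*(-3056) = -70*(-66) + 3056 = 4620 + 3056 = 7676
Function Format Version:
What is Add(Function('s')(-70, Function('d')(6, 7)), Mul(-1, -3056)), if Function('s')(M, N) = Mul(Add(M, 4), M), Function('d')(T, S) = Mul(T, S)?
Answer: 7676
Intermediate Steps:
Function('d')(T, S) = Mul(S, T)
Function('s')(M, N) = Mul(M, Add(4, M)) (Function('s')(M, N) = Mul(Add(4, M), M) = Mul(M, Add(4, M)))
Add(Function('s')(-70, Function('d')(6, 7)), Mul(-1, -3056)) = Add(Mul(-70, Add(4, -70)), Mul(-1, -3056)) = Add(Mul(-70, -66), 3056) = Add(4620, 3056) = 7676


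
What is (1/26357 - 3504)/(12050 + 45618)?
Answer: -92354927/1519955476 ≈ -0.060762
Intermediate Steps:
(1/26357 - 3504)/(12050 + 45618) = (1/26357 - 3504)/57668 = -92354927/26357*1/57668 = -92354927/1519955476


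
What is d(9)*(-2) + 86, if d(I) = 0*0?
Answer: 86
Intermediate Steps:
d(I) = 0
d(9)*(-2) + 86 = 0*(-2) + 86 = 0 + 86 = 86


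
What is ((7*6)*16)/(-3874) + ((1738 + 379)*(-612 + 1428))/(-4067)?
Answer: -3347479776/7877779 ≈ -424.93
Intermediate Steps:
((7*6)*16)/(-3874) + ((1738 + 379)*(-612 + 1428))/(-4067) = (42*16)*(-1/3874) + (2117*816)*(-1/4067) = 672*(-1/3874) + 1727472*(-1/4067) = -336/1937 - 1727472/4067 = -3347479776/7877779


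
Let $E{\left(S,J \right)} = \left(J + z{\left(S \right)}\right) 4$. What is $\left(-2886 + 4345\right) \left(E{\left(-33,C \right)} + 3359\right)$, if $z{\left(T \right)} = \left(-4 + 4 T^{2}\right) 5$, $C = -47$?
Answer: $131617849$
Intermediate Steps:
$z{\left(T \right)} = -20 + 20 T^{2}$
$E{\left(S,J \right)} = -80 + 4 J + 80 S^{2}$ ($E{\left(S,J \right)} = \left(J + \left(-20 + 20 S^{2}\right)\right) 4 = \left(-20 + J + 20 S^{2}\right) 4 = -80 + 4 J + 80 S^{2}$)
$\left(-2886 + 4345\right) \left(E{\left(-33,C \right)} + 3359\right) = \left(-2886 + 4345\right) \left(\left(-80 + 4 \left(-47\right) + 80 \left(-33\right)^{2}\right) + 3359\right) = 1459 \left(\left(-80 - 188 + 80 \cdot 1089\right) + 3359\right) = 1459 \left(\left(-80 - 188 + 87120\right) + 3359\right) = 1459 \left(86852 + 3359\right) = 1459 \cdot 90211 = 131617849$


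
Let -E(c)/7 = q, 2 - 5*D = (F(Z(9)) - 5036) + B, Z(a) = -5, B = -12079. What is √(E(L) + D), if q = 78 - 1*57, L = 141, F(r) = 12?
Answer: √3274 ≈ 57.219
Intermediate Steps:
D = 3421 (D = ⅖ - ((12 - 5036) - 12079)/5 = ⅖ - (-5024 - 12079)/5 = ⅖ - ⅕*(-17103) = ⅖ + 17103/5 = 3421)
q = 21 (q = 78 - 57 = 21)
E(c) = -147 (E(c) = -7*21 = -147)
√(E(L) + D) = √(-147 + 3421) = √3274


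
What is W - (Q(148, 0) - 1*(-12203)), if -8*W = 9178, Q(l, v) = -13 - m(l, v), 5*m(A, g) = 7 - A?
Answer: -267309/20 ≈ -13365.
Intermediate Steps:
m(A, g) = 7/5 - A/5 (m(A, g) = (7 - A)/5 = 7/5 - A/5)
Q(l, v) = -72/5 + l/5 (Q(l, v) = -13 - (7/5 - l/5) = -13 + (-7/5 + l/5) = -72/5 + l/5)
W = -4589/4 (W = -1/8*9178 = -4589/4 ≈ -1147.3)
W - (Q(148, 0) - 1*(-12203)) = -4589/4 - ((-72/5 + (1/5)*148) - 1*(-12203)) = -4589/4 - ((-72/5 + 148/5) + 12203) = -4589/4 - (76/5 + 12203) = -4589/4 - 1*61091/5 = -4589/4 - 61091/5 = -267309/20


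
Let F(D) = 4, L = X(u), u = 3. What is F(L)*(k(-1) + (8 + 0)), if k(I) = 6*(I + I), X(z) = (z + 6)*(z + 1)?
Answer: -16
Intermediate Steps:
X(z) = (1 + z)*(6 + z) (X(z) = (6 + z)*(1 + z) = (1 + z)*(6 + z))
L = 36 (L = 6 + 3**2 + 7*3 = 6 + 9 + 21 = 36)
k(I) = 12*I (k(I) = 6*(2*I) = 12*I)
F(L)*(k(-1) + (8 + 0)) = 4*(12*(-1) + (8 + 0)) = 4*(-12 + 8) = 4*(-4) = -16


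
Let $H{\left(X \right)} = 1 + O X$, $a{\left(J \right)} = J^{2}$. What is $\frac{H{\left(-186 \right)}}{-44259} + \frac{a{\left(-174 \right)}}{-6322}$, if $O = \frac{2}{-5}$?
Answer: $- \frac{115557083}{24121155} \approx -4.7907$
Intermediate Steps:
$O = - \frac{2}{5}$ ($O = 2 \left(- \frac{1}{5}\right) = - \frac{2}{5} \approx -0.4$)
$H{\left(X \right)} = 1 - \frac{2 X}{5}$
$\frac{H{\left(-186 \right)}}{-44259} + \frac{a{\left(-174 \right)}}{-6322} = \frac{1 - - \frac{372}{5}}{-44259} + \frac{\left(-174\right)^{2}}{-6322} = \left(1 + \frac{372}{5}\right) \left(- \frac{1}{44259}\right) + 30276 \left(- \frac{1}{6322}\right) = \frac{377}{5} \left(- \frac{1}{44259}\right) - \frac{522}{109} = - \frac{377}{221295} - \frac{522}{109} = - \frac{115557083}{24121155}$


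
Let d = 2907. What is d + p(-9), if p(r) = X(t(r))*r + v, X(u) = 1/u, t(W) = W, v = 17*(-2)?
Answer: 2874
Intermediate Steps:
v = -34
X(u) = 1/u
p(r) = -33 (p(r) = r/r - 34 = 1 - 34 = -33)
d + p(-9) = 2907 - 33 = 2874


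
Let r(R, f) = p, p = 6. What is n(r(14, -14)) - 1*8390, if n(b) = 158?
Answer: -8232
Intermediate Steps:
r(R, f) = 6
n(r(14, -14)) - 1*8390 = 158 - 1*8390 = 158 - 8390 = -8232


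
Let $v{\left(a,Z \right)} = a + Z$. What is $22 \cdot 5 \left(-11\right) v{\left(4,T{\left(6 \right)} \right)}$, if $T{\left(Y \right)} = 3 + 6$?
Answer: $-15730$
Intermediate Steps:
$T{\left(Y \right)} = 9$
$v{\left(a,Z \right)} = Z + a$
$22 \cdot 5 \left(-11\right) v{\left(4,T{\left(6 \right)} \right)} = 22 \cdot 5 \left(-11\right) \left(9 + 4\right) = 22 \left(-55\right) 13 = \left(-1210\right) 13 = -15730$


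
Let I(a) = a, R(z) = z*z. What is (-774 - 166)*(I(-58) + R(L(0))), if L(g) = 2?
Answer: 50760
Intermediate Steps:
R(z) = z**2
(-774 - 166)*(I(-58) + R(L(0))) = (-774 - 166)*(-58 + 2**2) = -940*(-58 + 4) = -940*(-54) = 50760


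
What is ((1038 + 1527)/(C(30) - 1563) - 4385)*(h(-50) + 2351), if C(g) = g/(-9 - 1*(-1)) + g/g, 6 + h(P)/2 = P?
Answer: -61513200085/6263 ≈ -9.8217e+6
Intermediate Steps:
h(P) = -12 + 2*P
C(g) = 1 - g/8 (C(g) = g/(-9 + 1) + 1 = g/(-8) + 1 = g*(-⅛) + 1 = -g/8 + 1 = 1 - g/8)
((1038 + 1527)/(C(30) - 1563) - 4385)*(h(-50) + 2351) = ((1038 + 1527)/((1 - ⅛*30) - 1563) - 4385)*((-12 + 2*(-50)) + 2351) = (2565/((1 - 15/4) - 1563) - 4385)*((-12 - 100) + 2351) = (2565/(-11/4 - 1563) - 4385)*(-112 + 2351) = (2565/(-6263/4) - 4385)*2239 = (2565*(-4/6263) - 4385)*2239 = (-10260/6263 - 4385)*2239 = -27473515/6263*2239 = -61513200085/6263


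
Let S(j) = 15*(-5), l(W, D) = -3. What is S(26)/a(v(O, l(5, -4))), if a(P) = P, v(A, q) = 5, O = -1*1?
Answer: -15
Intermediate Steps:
S(j) = -75
O = -1
S(26)/a(v(O, l(5, -4))) = -75/5 = -75*⅕ = -15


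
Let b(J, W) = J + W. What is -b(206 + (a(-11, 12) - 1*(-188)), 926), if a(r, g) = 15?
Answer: -1335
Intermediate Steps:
-b(206 + (a(-11, 12) - 1*(-188)), 926) = -((206 + (15 - 1*(-188))) + 926) = -((206 + (15 + 188)) + 926) = -((206 + 203) + 926) = -(409 + 926) = -1*1335 = -1335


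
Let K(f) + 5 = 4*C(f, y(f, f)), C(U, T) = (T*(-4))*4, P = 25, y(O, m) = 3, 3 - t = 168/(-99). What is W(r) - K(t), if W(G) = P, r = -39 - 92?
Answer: 222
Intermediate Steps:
t = 155/33 (t = 3 - 168/(-99) = 3 - 168*(-1)/99 = 3 - 1*(-56/33) = 3 + 56/33 = 155/33 ≈ 4.6970)
C(U, T) = -16*T (C(U, T) = -4*T*4 = -16*T)
r = -131
W(G) = 25
K(f) = -197 (K(f) = -5 + 4*(-16*3) = -5 + 4*(-48) = -5 - 192 = -197)
W(r) - K(t) = 25 - 1*(-197) = 25 + 197 = 222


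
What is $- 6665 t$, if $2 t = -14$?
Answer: $46655$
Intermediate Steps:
$t = -7$ ($t = \frac{1}{2} \left(-14\right) = -7$)
$- 6665 t = \left(-6665\right) \left(-7\right) = 46655$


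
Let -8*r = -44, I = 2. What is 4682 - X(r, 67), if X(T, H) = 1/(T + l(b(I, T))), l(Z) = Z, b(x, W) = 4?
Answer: 88956/19 ≈ 4681.9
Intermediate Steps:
r = 11/2 (r = -1/8*(-44) = 11/2 ≈ 5.5000)
X(T, H) = 1/(4 + T) (X(T, H) = 1/(T + 4) = 1/(4 + T))
4682 - X(r, 67) = 4682 - 1/(4 + 11/2) = 4682 - 1/19/2 = 4682 - 1*2/19 = 4682 - 2/19 = 88956/19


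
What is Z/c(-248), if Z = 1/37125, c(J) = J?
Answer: -1/9207000 ≈ -1.0861e-7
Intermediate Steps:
Z = 1/37125 ≈ 2.6936e-5
Z/c(-248) = (1/37125)/(-248) = (1/37125)*(-1/248) = -1/9207000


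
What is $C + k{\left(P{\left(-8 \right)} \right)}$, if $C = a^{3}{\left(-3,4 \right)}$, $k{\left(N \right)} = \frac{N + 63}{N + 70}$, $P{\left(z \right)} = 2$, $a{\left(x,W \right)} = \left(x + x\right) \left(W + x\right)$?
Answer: $- \frac{15487}{72} \approx -215.1$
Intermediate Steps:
$a{\left(x,W \right)} = 2 x \left(W + x\right)$
$k{\left(N \right)} = \frac{63 + N}{70 + N}$
$C = -216$ ($C = \left(2 \left(-3\right) \left(4 - 3\right)\right)^{3} = \left(2 \left(-3\right) 1\right)^{3} = \left(-6\right)^{3} = -216$)
$C + k{\left(P{\left(-8 \right)} \right)} = -216 + \frac{63 + 2}{70 + 2} = -216 + \frac{1}{72} \cdot 65 = -216 + \frac{65}{72} = - \frac{15487}{72}$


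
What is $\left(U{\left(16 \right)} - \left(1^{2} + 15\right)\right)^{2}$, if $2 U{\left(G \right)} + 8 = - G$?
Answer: $784$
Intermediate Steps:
$U{\left(G \right)} = -4 - \frac{G}{2}$ ($U{\left(G \right)} = -4 + \frac{\left(-1\right) G}{2} = -4 - \frac{G}{2}$)
$\left(U{\left(16 \right)} - \left(1^{2} + 15\right)\right)^{2} = \left(\left(-4 - 8\right) - \left(1^{2} + 15\right)\right)^{2} = \left(\left(-4 - 8\right) - \left(1 + 15\right)\right)^{2} = \left(-12 - 16\right)^{2} = \left(-28\right)^{2} = 784$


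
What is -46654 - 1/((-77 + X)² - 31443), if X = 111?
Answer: -1413009697/30287 ≈ -46654.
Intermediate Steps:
-46654 - 1/((-77 + X)² - 31443) = -46654 - 1/((-77 + 111)² - 31443) = -46654 - 1/(34² - 31443) = -46654 - 1/(1156 - 31443) = -46654 - 1/(-30287) = -46654 - 1*(-1/30287) = -46654 + 1/30287 = -1413009697/30287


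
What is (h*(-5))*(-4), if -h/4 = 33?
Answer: -2640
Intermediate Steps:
h = -132 (h = -4*33 = -132)
(h*(-5))*(-4) = -132*(-5)*(-4) = 660*(-4) = -2640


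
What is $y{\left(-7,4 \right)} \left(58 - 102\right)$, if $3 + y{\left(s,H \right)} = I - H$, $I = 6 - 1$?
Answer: $88$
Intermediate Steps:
$I = 5$ ($I = 6 - 1 = 5$)
$y{\left(s,H \right)} = 2 - H$ ($y{\left(s,H \right)} = -3 - \left(-5 + H\right) = 2 - H$)
$y{\left(-7,4 \right)} \left(58 - 102\right) = \left(2 - 4\right) \left(58 - 102\right) = \left(2 - 4\right) \left(-44\right) = \left(-2\right) \left(-44\right) = 88$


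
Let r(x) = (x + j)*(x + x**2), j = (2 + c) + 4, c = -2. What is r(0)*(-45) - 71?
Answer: -71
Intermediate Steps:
j = 4 (j = (2 - 2) + 4 = 0 + 4 = 4)
r(x) = (4 + x)*(x + x**2) (r(x) = (x + 4)*(x + x**2) = (4 + x)*(x + x**2))
r(0)*(-45) - 71 = (0*(4 + 0**2 + 5*0))*(-45) - 71 = (0*(4 + 0 + 0))*(-45) - 71 = (0*4)*(-45) - 71 = 0*(-45) - 71 = 0 - 71 = -71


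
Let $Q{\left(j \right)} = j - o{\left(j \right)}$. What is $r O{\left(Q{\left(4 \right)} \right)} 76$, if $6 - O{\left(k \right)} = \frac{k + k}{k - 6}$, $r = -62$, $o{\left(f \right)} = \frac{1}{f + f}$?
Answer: $- \frac{772768}{17} \approx -45457.0$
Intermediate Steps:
$o{\left(f \right)} = \frac{1}{2 f}$
$Q{\left(j \right)} = j - \frac{1}{2 j}$
$O{\left(k \right)} = 6 - \frac{2 k}{-6 + k}$ ($O{\left(k \right)} = 6 - \frac{k + k}{k - 6} = 6 - \frac{2 k}{-6 + k}$)
$r O{\left(Q{\left(4 \right)} \right)} 76 = - 62 \frac{4 \left(-9 + \left(4 - \frac{1}{2 \cdot 4}\right)\right)}{-6 + \left(4 - \frac{1}{2 \cdot 4}\right)} 76 = - 62 \frac{4 \left(-9 + \left(4 - \frac{1}{8}\right)\right)}{-6 + \left(4 - \frac{1}{8}\right)} 76 = - 62 \frac{4 \left(-9 + \frac{31}{8}\right)}{-6 + \frac{31}{8}} \cdot 76 = - 62 \cdot 4 \frac{1}{- \frac{17}{8}} \left(- \frac{41}{8}\right) 76 = - 62 \cdot 4 \left(- \frac{8}{17}\right) \left(- \frac{41}{8}\right) 76 = \left(-62\right) \frac{164}{17} \cdot 76 = \left(- \frac{10168}{17}\right) 76 = - \frac{772768}{17}$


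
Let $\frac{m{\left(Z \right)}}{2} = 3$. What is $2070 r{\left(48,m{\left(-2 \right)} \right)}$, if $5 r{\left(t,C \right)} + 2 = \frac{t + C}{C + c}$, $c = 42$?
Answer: $- \frac{1449}{4} \approx -362.25$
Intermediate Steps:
$m{\left(Z \right)} = 6$ ($m{\left(Z \right)} = 2 \cdot 3 = 6$)
$r{\left(t,C \right)} = - \frac{2}{5} + \frac{C + t}{5 \left(42 + C\right)}$ ($r{\left(t,C \right)} = - \frac{2}{5} + \frac{\left(t + C\right) \frac{1}{C + 42}}{5} = - \frac{2}{5} + \frac{\left(C + t\right) \frac{1}{42 + C}}{5} = - \frac{2}{5} + \frac{\frac{1}{42 + C} \left(C + t\right)}{5} = - \frac{2}{5} + \frac{C + t}{5 \left(42 + C\right)}$)
$2070 r{\left(48,m{\left(-2 \right)} \right)} = 2070 \frac{-84 + 48 - 6}{5 \left(42 + 6\right)} = 2070 \frac{-84 + 48 - 6}{5 \cdot 48} = 2070 \cdot \frac{1}{5} \cdot \frac{1}{48} \left(-42\right) = 2070 \left(- \frac{7}{40}\right) = - \frac{1449}{4}$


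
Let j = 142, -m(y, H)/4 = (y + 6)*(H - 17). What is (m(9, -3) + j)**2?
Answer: 1800964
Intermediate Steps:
m(y, H) = -4*(-17 + H)*(6 + y) (m(y, H) = -4*(y + 6)*(H - 17) = -4*(6 + y)*(-17 + H) = -4*(-17 + H)*(6 + y))
(m(9, -3) + j)**2 = ((408 - 24*(-3) + 68*9 - 4*(-3)*9) + 142)**2 = ((408 + 72 + 612 + 108) + 142)**2 = (1200 + 142)**2 = 1342**2 = 1800964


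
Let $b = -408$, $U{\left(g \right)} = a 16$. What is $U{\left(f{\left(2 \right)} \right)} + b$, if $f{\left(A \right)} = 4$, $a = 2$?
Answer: $-376$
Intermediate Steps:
$U{\left(g \right)} = 32$ ($U{\left(g \right)} = 2 \cdot 16 = 32$)
$U{\left(f{\left(2 \right)} \right)} + b = 32 - 408 = -376$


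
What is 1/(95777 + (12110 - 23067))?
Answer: 1/84820 ≈ 1.1790e-5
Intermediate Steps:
1/(95777 + (12110 - 23067)) = 1/(95777 - 10957) = 1/84820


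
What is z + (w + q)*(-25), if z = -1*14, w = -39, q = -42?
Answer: 2011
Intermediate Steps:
z = -14
z + (w + q)*(-25) = -14 + (-39 - 42)*(-25) = -14 - 81*(-25) = -14 + 2025 = 2011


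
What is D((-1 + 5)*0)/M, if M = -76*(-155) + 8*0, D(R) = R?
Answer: 0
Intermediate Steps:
M = 11780 (M = 11780 + 0 = 11780)
D((-1 + 5)*0)/M = ((-1 + 5)*0)/11780 = (4*0)*(1/11780) = 0*(1/11780) = 0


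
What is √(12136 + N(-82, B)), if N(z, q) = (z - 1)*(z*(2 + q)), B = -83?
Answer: 5*I*√21566 ≈ 734.27*I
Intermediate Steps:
N(z, q) = z*(-1 + z)*(2 + q) (N(z, q) = (-1 + z)*(z*(2 + q)) = z*(-1 + z)*(2 + q))
√(12136 + N(-82, B)) = √(12136 - 82*(-2 - 1*(-83) + 2*(-82) - 83*(-82))) = √(12136 - 82*(-2 + 83 - 164 + 6806)) = √(12136 - 82*6723) = √(12136 - 551286) = √(-539150) = 5*I*√21566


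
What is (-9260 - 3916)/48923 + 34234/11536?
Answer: 108773689/40312552 ≈ 2.6983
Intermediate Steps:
(-9260 - 3916)/48923 + 34234/11536 = -13176*1/48923 + 34234*(1/11536) = -13176/48923 + 17117/5768 = 108773689/40312552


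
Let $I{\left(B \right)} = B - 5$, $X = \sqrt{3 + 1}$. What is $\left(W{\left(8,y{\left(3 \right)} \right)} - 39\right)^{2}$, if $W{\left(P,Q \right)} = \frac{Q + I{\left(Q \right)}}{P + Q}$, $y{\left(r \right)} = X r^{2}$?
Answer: $\frac{966289}{676} \approx 1429.4$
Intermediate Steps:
$X = 2$ ($X = \sqrt{4} = 2$)
$I{\left(B \right)} = -5 + B$
$y{\left(r \right)} = 2 r^{2}$
$W{\left(P,Q \right)} = \frac{-5 + 2 Q}{P + Q}$ ($W{\left(P,Q \right)} = \frac{Q + \left(-5 + Q\right)}{P + Q} = \frac{-5 + 2 Q}{P + Q}$)
$\left(W{\left(8,y{\left(3 \right)} \right)} - 39\right)^{2} = \left(\frac{-5 + 2 \cdot 2 \cdot 3^{2}}{8 + 2 \cdot 3^{2}} - 39\right)^{2} = \left(\frac{-5 + 2 \cdot 2 \cdot 9}{8 + 2 \cdot 9} - 39\right)^{2} = \left(\frac{-5 + 2 \cdot 18}{8 + 18} - 39\right)^{2} = \left(\frac{-5 + 36}{26} - 39\right)^{2} = \left(\frac{1}{26} \cdot 31 - 39\right)^{2} = \left(\frac{31}{26} - 39\right)^{2} = \left(- \frac{983}{26}\right)^{2} = \frac{966289}{676}$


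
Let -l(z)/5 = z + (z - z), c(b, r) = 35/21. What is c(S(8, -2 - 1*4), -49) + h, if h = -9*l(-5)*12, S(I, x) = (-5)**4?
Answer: -8095/3 ≈ -2698.3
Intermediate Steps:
S(I, x) = 625
c(b, r) = 5/3 (c(b, r) = 35*(1/21) = 5/3)
l(z) = -5*z (l(z) = -5*(z + (z - z)) = -5*(z + 0) = -5*z)
h = -2700 (h = -(-45)*(-5)*12 = -9*25*12 = -225*12 = -2700)
c(S(8, -2 - 1*4), -49) + h = 5/3 - 2700 = -8095/3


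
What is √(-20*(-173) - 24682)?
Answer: 9*I*√262 ≈ 145.68*I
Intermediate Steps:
√(-20*(-173) - 24682) = √(3460 - 24682) = √(-21222) = 9*I*√262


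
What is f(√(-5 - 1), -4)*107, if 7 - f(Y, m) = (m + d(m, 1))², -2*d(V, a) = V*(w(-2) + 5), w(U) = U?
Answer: 321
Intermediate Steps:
d(V, a) = -3*V/2 (d(V, a) = -V*(-2 + 5)/2 = -V*3/2 = -3*V/2)
f(Y, m) = 7 - m²/4 (f(Y, m) = 7 - (m - 3*m/2)² = 7 - (-m/2)² = 7 - m²/4)
f(√(-5 - 1), -4)*107 = (7 - ¼*(-4)²)*107 = (7 - ¼*16)*107 = (7 - 4)*107 = 3*107 = 321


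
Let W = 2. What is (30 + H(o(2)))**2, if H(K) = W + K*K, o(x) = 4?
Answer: 2304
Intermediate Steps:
H(K) = 2 + K**2 (H(K) = 2 + K*K = 2 + K**2)
(30 + H(o(2)))**2 = (30 + (2 + 4**2))**2 = (30 + (2 + 16))**2 = (30 + 18)**2 = 48**2 = 2304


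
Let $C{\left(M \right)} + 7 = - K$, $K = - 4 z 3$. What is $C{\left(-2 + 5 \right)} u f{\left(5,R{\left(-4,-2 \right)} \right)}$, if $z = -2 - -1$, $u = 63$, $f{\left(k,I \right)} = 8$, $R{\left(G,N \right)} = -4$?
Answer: $-9576$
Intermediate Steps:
$z = -1$ ($z = -2 + 1 = -1$)
$K = 12$ ($K = \left(-4\right) \left(-1\right) 3 = 4 \cdot 3 = 12$)
$C{\left(M \right)} = -19$ ($C{\left(M \right)} = -7 - 12 = -19$)
$C{\left(-2 + 5 \right)} u f{\left(5,R{\left(-4,-2 \right)} \right)} = \left(-19\right) 63 \cdot 8 = \left(-1197\right) 8 = -9576$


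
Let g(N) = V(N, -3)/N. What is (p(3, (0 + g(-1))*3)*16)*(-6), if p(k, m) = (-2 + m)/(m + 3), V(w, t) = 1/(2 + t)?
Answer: -16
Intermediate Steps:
g(N) = -1/N (g(N) = 1/((2 - 3)*N) = 1/((-1)*N) = -1/N)
p(k, m) = (-2 + m)/(3 + m)
(p(3, (0 + g(-1))*3)*16)*(-6) = (((-2 + (0 - 1/(-1))*3)/(3 + (0 - 1/(-1))*3))*16)*(-6) = (((-2 + (0 - 1*(-1))*3)/(3 + (0 - 1*(-1))*3))*16)*(-6) = (((-2 + (0 + 1)*3)/(3 + (0 + 1)*3))*16)*(-6) = (((-2 + 1*3)/(3 + 1*3))*16)*(-6) = (((-2 + 3)/(3 + 3))*16)*(-6) = ((1/6)*16)*(-6) = (((⅙)*1)*16)*(-6) = ((⅙)*16)*(-6) = (8/3)*(-6) = -16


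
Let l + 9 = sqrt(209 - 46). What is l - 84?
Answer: -93 + sqrt(163) ≈ -80.233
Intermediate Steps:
l = -9 + sqrt(163) (l = -9 + sqrt(209 - 46) = -9 + sqrt(163) ≈ 3.7671)
l - 84 = (-9 + sqrt(163)) - 84 = -93 + sqrt(163)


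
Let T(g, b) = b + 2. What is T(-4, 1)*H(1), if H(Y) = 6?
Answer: 18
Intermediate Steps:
T(g, b) = 2 + b
T(-4, 1)*H(1) = (2 + 1)*6 = 3*6 = 18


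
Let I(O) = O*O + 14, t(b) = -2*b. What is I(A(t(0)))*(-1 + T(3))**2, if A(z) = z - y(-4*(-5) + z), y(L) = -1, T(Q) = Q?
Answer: 60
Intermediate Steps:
A(z) = 1 + z (A(z) = z - 1*(-1) = z + 1 = 1 + z)
I(O) = 14 + O**2 (I(O) = O**2 + 14 = 14 + O**2)
I(A(t(0)))*(-1 + T(3))**2 = (14 + (1 - 2*0)**2)*(-1 + 3)**2 = (14 + (1 + 0)**2)*2**2 = (14 + 1**2)*4 = (14 + 1)*4 = 15*4 = 60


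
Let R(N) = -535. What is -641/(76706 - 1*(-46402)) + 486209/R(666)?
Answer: -59856560507/65862780 ≈ -908.81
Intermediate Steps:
-641/(76706 - 1*(-46402)) + 486209/R(666) = -641/(76706 - 1*(-46402)) + 486209/(-535) = -641/(76706 + 46402) + 486209*(-1/535) = -641/123108 - 486209/535 = -59856560507/65862780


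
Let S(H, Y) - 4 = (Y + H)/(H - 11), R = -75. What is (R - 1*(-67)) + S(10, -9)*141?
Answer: 415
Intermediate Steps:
S(H, Y) = 4 + (H + Y)/(-11 + H) (S(H, Y) = 4 + (Y + H)/(H - 11) = 4 + (H + Y)/(-11 + H))
(R - 1*(-67)) + S(10, -9)*141 = (-75 - 1*(-67)) + ((-44 - 9 + 5*10)/(-11 + 10))*141 = (-75 + 67) + ((-44 - 9 + 50)/(-1))*141 = -8 - 1*(-3)*141 = -8 + 3*141 = -8 + 423 = 415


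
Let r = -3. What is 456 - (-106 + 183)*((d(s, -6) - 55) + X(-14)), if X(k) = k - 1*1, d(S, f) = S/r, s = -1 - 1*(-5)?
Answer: 17846/3 ≈ 5948.7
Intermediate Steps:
s = 4 (s = -1 + 5 = 4)
d(S, f) = -S/3 (d(S, f) = S/(-3) = S*(-⅓) = -S/3)
X(k) = -1 + k (X(k) = k - 1 = -1 + k)
456 - (-106 + 183)*((d(s, -6) - 55) + X(-14)) = 456 - (-106 + 183)*((-⅓*4 - 55) + (-1 - 14)) = 456 - 77*((-4/3 - 55) - 15) = 456 - 77*(-169/3 - 15) = 456 - 77*(-214)/3 = 456 - 1*(-16478/3) = 456 + 16478/3 = 17846/3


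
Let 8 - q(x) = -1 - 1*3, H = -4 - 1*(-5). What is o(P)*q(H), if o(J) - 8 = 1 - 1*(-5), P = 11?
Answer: 168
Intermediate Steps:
o(J) = 14 (o(J) = 8 + (1 - 1*(-5)) = 8 + (1 + 5) = 8 + 6 = 14)
H = 1 (H = -4 + 5 = 1)
q(x) = 12 (q(x) = 8 - (-1 - 1*3) = 8 - (-1 - 3) = 8 - 1*(-4) = 8 + 4 = 12)
o(P)*q(H) = 14*12 = 168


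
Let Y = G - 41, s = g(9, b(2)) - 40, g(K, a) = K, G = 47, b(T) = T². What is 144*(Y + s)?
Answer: -3600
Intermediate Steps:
s = -31 (s = 9 - 40 = -31)
Y = 6 (Y = 47 - 41 = 6)
144*(Y + s) = 144*(6 - 31) = 144*(-25) = -3600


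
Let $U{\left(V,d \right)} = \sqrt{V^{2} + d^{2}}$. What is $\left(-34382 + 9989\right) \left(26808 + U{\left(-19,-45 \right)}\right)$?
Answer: $-653927544 - 24393 \sqrt{2386} \approx -6.5512 \cdot 10^{8}$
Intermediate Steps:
$\left(-34382 + 9989\right) \left(26808 + U{\left(-19,-45 \right)}\right) = \left(-34382 + 9989\right) \left(26808 + \sqrt{\left(-19\right)^{2} + \left(-45\right)^{2}}\right) = - 24393 \left(26808 + \sqrt{361 + 2025}\right) = - 24393 \left(26808 + \sqrt{2386}\right) = -653927544 - 24393 \sqrt{2386}$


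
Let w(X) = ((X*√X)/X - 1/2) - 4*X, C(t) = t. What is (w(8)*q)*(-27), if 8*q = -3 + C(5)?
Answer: 1755/8 - 27*√2/2 ≈ 200.28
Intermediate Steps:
w(X) = -½ + √X - 4*X (w(X) = (X^(3/2)/X - 1*½) - 4*X = (√X - ½) - 4*X = (-½ + √X) - 4*X = -½ + √X - 4*X)
q = ¼ (q = (-3 + 5)/8 = (⅛)*2 = ¼ ≈ 0.25000)
(w(8)*q)*(-27) = ((-½ + √8 - 4*8)*(¼))*(-27) = ((-½ + 2*√2 - 32)*(¼))*(-27) = ((-65/2 + 2*√2)*(¼))*(-27) = (-65/8 + √2/2)*(-27) = 1755/8 - 27*√2/2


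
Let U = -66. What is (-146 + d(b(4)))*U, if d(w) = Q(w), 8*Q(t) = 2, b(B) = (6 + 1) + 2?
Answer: 19239/2 ≈ 9619.5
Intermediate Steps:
b(B) = 9 (b(B) = 7 + 2 = 9)
Q(t) = ¼ (Q(t) = (⅛)*2 = ¼)
d(w) = ¼
(-146 + d(b(4)))*U = (-146 + ¼)*(-66) = -583/4*(-66) = 19239/2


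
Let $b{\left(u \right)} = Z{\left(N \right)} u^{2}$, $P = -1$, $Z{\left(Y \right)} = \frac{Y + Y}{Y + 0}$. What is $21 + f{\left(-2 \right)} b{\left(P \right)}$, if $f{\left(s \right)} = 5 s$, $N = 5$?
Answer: $1$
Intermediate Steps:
$Z{\left(Y \right)} = 2$ ($Z{\left(Y \right)} = \frac{2 Y}{Y} = 2$)
$b{\left(u \right)} = 2 u^{2}$
$21 + f{\left(-2 \right)} b{\left(P \right)} = 21 + 5 \left(-2\right) 2 \left(-1\right)^{2} = 21 - 10 \cdot 2 \cdot 1 = 21 - 20 = 1$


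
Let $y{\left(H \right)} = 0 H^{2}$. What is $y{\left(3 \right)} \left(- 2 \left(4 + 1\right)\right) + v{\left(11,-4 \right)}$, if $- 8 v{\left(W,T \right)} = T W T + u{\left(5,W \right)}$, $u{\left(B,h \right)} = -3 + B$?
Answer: $- \frac{89}{4} \approx -22.25$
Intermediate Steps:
$y{\left(H \right)} = 0$
$v{\left(W,T \right)} = - \frac{1}{4} - \frac{W T^{2}}{8}$ ($v{\left(W,T \right)} = - \frac{T W T + \left(-3 + 5\right)}{8} = - \frac{W T^{2} + 2}{8} = - \frac{2 + W T^{2}}{8} = - \frac{1}{4} - \frac{W T^{2}}{8}$)
$y{\left(3 \right)} \left(- 2 \left(4 + 1\right)\right) + v{\left(11,-4 \right)} = 0 \left(- 2 \left(4 + 1\right)\right) - \left(\frac{1}{4} + \frac{11 \left(-4\right)^{2}}{8}\right) = 0 \left(\left(-2\right) 5\right) - \left(\frac{1}{4} + \frac{11}{8} \cdot 16\right) = 0 \left(-10\right) - \frac{89}{4} = 0 - \frac{89}{4} = - \frac{89}{4}$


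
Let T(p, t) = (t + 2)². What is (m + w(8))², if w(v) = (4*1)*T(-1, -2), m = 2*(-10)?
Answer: 400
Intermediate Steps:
T(p, t) = (2 + t)²
m = -20
w(v) = 0 (w(v) = (4*1)*(2 - 2)² = 4*0² = 4*0 = 0)
(m + w(8))² = (-20 + 0)² = (-20)² = 400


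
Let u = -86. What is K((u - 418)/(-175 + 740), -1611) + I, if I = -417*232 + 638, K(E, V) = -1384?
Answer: -97490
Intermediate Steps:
I = -96106 (I = -96744 + 638 = -96106)
K((u - 418)/(-175 + 740), -1611) + I = -1384 - 96106 = -97490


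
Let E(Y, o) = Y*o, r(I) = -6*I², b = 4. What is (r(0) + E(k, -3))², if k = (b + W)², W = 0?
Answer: 2304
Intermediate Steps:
k = 16 (k = (4 + 0)² = 4² = 16)
(r(0) + E(k, -3))² = (-6*0² + 16*(-3))² = (-6*0 - 48)² = (0 - 48)² = (-48)² = 2304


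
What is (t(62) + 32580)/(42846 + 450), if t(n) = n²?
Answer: 4553/5412 ≈ 0.84128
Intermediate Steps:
(t(62) + 32580)/(42846 + 450) = (62² + 32580)/(42846 + 450) = (3844 + 32580)/43296 = 36424*(1/43296) = 4553/5412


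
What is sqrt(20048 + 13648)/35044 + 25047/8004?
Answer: 363/116 + 9*sqrt(26)/8761 ≈ 3.1345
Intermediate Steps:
sqrt(20048 + 13648)/35044 + 25047/8004 = sqrt(33696)*(1/35044) + 25047*(1/8004) = (36*sqrt(26))*(1/35044) + 363/116 = 9*sqrt(26)/8761 + 363/116 = 363/116 + 9*sqrt(26)/8761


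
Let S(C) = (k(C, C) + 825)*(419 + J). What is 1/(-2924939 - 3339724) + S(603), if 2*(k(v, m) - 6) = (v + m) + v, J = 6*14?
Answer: 10937556572317/12529326 ≈ 8.7296e+5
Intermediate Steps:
J = 84
k(v, m) = 6 + v + m/2 (k(v, m) = 6 + ((v + m) + v)/2 = 6 + ((m + v) + v)/2 = 6 + (m + 2*v)/2 = 6 + (v + m/2) = 6 + v + m/2)
S(C) = 417993 + 1509*C/2 (S(C) = ((6 + C + C/2) + 825)*(419 + 84) = ((6 + 3*C/2) + 825)*503 = (831 + 3*C/2)*503 = 417993 + 1509*C/2)
1/(-2924939 - 3339724) + S(603) = 1/(-2924939 - 3339724) + (417993 + (1509/2)*603) = 1/(-6264663) + (417993 + 909927/2) = -1/6264663 + 1745913/2 = 10937556572317/12529326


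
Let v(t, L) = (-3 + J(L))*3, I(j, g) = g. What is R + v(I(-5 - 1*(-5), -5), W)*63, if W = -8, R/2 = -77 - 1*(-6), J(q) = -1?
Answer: -898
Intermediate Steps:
R = -142 (R = 2*(-77 - 1*(-6)) = 2*(-77 + 6) = 2*(-71) = -142)
v(t, L) = -12 (v(t, L) = (-3 - 1)*3 = -4*3 = -12)
R + v(I(-5 - 1*(-5), -5), W)*63 = -142 - 12*63 = -142 - 756 = -898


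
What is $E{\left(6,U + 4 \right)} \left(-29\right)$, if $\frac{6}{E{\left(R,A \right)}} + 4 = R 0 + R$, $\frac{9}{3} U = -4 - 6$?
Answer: $-87$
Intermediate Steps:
$U = - \frac{10}{3}$ ($U = \frac{-4 - 6}{3} = \frac{1}{3} \left(-10\right) = - \frac{10}{3} \approx -3.3333$)
$E{\left(R,A \right)} = \frac{6}{-4 + R}$ ($E{\left(R,A \right)} = \frac{6}{-4 + \left(R 0 + R\right)} = \frac{6}{-4 + \left(0 + R\right)} = \frac{6}{-4 + R}$)
$E{\left(6,U + 4 \right)} \left(-29\right) = \frac{6}{-4 + 6} \left(-29\right) = \frac{6}{2} \left(-29\right) = 6 \cdot \frac{1}{2} \left(-29\right) = 3 \left(-29\right) = -87$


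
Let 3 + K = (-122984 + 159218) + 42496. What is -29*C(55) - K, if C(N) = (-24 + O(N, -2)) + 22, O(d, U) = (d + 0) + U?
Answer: -80206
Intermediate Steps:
O(d, U) = U + d (O(d, U) = d + U = U + d)
K = 78727 (K = -3 + ((-122984 + 159218) + 42496) = -3 + (36234 + 42496) = -3 + 78730 = 78727)
C(N) = -4 + N (C(N) = (-24 + (-2 + N)) + 22 = (-26 + N) + 22 = -4 + N)
-29*C(55) - K = -29*(-4 + 55) - 1*78727 = -29*51 - 78727 = -1479 - 78727 = -80206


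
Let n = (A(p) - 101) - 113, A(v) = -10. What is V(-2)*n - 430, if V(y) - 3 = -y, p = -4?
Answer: -1550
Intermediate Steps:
V(y) = 3 - y
n = -224 (n = (-10 - 101) - 113 = -111 - 113 = -224)
V(-2)*n - 430 = (3 - 1*(-2))*(-224) - 430 = (3 + 2)*(-224) - 430 = 5*(-224) - 430 = -1120 - 430 = -1550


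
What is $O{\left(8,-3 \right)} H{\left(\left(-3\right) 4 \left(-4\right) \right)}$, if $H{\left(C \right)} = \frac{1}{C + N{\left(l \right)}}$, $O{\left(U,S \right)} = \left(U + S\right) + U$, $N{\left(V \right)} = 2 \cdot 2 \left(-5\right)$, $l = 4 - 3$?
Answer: $\frac{13}{28} \approx 0.46429$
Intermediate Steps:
$l = 1$
$N{\left(V \right)} = -20$ ($N{\left(V \right)} = 4 \left(-5\right) = -20$)
$O{\left(U,S \right)} = S + 2 U$ ($O{\left(U,S \right)} = \left(S + U\right) + U = S + 2 U$)
$H{\left(C \right)} = \frac{1}{-20 + C}$ ($H{\left(C \right)} = \frac{1}{C - 20} = \frac{1}{-20 + C}$)
$O{\left(8,-3 \right)} H{\left(\left(-3\right) 4 \left(-4\right) \right)} = \frac{-3 + 2 \cdot 8}{-20 + \left(-3\right) 4 \left(-4\right)} = \frac{-3 + 16}{-20 - -48} = \frac{13}{-20 + 48} = \frac{13}{28}$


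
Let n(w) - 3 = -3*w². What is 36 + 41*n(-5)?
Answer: -2916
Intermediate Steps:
n(w) = 3 - 3*w²
36 + 41*n(-5) = 36 + 41*(3 - 3*(-5)²) = 36 + 41*(3 - 3*25) = 36 + 41*(3 - 75) = 36 + 41*(-72) = 36 - 2952 = -2916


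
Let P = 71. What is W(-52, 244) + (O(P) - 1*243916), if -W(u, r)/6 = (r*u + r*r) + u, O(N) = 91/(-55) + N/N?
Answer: -28858096/55 ≈ -5.2469e+5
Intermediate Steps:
O(N) = -36/55 (O(N) = 91*(-1/55) + 1 = -91/55 + 1 = -36/55)
W(u, r) = -6*u - 6*r**2 - 6*r*u (W(u, r) = -6*((r*u + r*r) + u) = -6*((r*u + r**2) + u) = -6*((r**2 + r*u) + u) = -6*(u + r**2 + r*u) = -6*u - 6*r**2 - 6*r*u)
W(-52, 244) + (O(P) - 1*243916) = (-6*(-52) - 6*244**2 - 6*244*(-52)) + (-36/55 - 1*243916) = (312 - 6*59536 + 76128) + (-36/55 - 243916) = (312 - 357216 + 76128) - 13415416/55 = -280776 - 13415416/55 = -28858096/55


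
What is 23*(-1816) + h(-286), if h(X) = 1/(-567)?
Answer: -23682457/567 ≈ -41768.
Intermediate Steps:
h(X) = -1/567
23*(-1816) + h(-286) = 23*(-1816) - 1/567 = -41768 - 1/567 = -23682457/567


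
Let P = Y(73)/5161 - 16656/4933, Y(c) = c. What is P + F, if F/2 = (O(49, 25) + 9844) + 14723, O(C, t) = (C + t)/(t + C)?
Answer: 1250878288461/25459213 ≈ 49133.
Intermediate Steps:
O(C, t) = 1 (O(C, t) = (C + t)/(C + t) = 1)
F = 49136 (F = 2*((1 + 9844) + 14723) = 2*(9845 + 14723) = 2*24568 = 49136)
P = -85601507/25459213 (P = 73/5161 - 16656/4933 = -85601507/25459213 ≈ -3.3623)
P + F = -85601507/25459213 + 49136 = 1250878288461/25459213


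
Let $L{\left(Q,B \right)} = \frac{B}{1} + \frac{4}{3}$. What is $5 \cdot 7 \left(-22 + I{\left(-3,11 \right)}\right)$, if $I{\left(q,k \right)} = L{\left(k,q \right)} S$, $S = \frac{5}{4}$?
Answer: $- \frac{10115}{12} \approx -842.92$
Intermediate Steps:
$L{\left(Q,B \right)} = \frac{4}{3} + B$ ($L{\left(Q,B \right)} = B 1 + 4 \cdot \frac{1}{3} = B + \frac{4}{3} = \frac{4}{3} + B$)
$S = \frac{5}{4}$ ($S = 5 \cdot \frac{1}{4} = \frac{5}{4} \approx 1.25$)
$I{\left(q,k \right)} = \frac{5}{3} + \frac{5 q}{4}$ ($I{\left(q,k \right)} = \left(\frac{4}{3} + q\right) \frac{5}{4} = \frac{5}{3} + \frac{5 q}{4}$)
$5 \cdot 7 \left(-22 + I{\left(-3,11 \right)}\right) = 5 \cdot 7 \left(-22 + \left(\frac{5}{3} + \frac{5}{4} \left(-3\right)\right)\right) = 35 \left(-22 + \left(\frac{5}{3} - \frac{15}{4}\right)\right) = 35 \left(-22 - \frac{25}{12}\right) = 35 \left(- \frac{289}{12}\right) = - \frac{10115}{12}$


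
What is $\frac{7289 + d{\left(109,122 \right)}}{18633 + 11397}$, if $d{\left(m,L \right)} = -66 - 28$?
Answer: $\frac{1439}{6006} \approx 0.23959$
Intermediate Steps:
$d{\left(m,L \right)} = -94$
$\frac{7289 + d{\left(109,122 \right)}}{18633 + 11397} = \frac{7289 - 94}{18633 + 11397} = \frac{7195}{30030} = 7195 \cdot \frac{1}{30030} = \frac{1439}{6006}$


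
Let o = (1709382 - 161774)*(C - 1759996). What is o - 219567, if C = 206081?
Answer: -2404851504887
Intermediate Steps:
o = -2404851285320 (o = (1709382 - 161774)*(206081 - 1759996) = 1547608*(-1553915) = -2404851285320)
o - 219567 = -2404851285320 - 219567 = -2404851504887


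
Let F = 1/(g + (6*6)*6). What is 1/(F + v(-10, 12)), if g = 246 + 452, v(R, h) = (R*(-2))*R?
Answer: -914/182799 ≈ -0.0050000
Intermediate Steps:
v(R, h) = -2*R² (v(R, h) = (-2*R)*R = -2*R²)
g = 698
F = 1/914 (F = 1/(698 + (6*6)*6) = 1/(698 + 36*6) = 1/(698 + 216) = 1/914 ≈ 0.0010941)
1/(F + v(-10, 12)) = 1/(1/914 - 2*(-10)²) = 1/(1/914 - 2*100) = 1/(1/914 - 200) = 1/(-182799/914) = -914/182799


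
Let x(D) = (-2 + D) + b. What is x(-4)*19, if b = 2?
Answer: -76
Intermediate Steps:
x(D) = D (x(D) = (-2 + D) + 2 = D)
x(-4)*19 = -4*19 = -76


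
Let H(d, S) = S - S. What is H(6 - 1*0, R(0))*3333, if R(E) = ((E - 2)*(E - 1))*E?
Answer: 0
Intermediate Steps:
R(E) = E*(-1 + E)*(-2 + E) (R(E) = ((-2 + E)*(-1 + E))*E = ((-1 + E)*(-2 + E))*E = E*(-1 + E)*(-2 + E))
H(d, S) = 0
H(6 - 1*0, R(0))*3333 = 0*3333 = 0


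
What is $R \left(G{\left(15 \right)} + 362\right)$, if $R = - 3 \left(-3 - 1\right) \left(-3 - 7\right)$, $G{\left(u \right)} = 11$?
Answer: $-44760$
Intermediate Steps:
$R = -120$ ($R = \left(-3\right) \left(-4\right) \left(-10\right) = 12 \left(-10\right) = -120$)
$R \left(G{\left(15 \right)} + 362\right) = - 120 \left(11 + 362\right) = \left(-120\right) 373 = -44760$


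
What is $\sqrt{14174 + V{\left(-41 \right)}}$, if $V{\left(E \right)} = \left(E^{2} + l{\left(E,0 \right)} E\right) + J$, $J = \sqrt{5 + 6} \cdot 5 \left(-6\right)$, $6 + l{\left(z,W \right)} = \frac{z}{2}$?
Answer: $\frac{\sqrt{67766 - 120 \sqrt{11}}}{2} \approx 129.78$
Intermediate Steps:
$l{\left(z,W \right)} = -6 + \frac{z}{2}$
$J = - 30 \sqrt{11}$ ($J = \sqrt{11} \cdot 5 \left(-6\right) = 5 \sqrt{11} \left(-6\right) = - 30 \sqrt{11} \approx -99.499$)
$V{\left(E \right)} = E^{2} - 30 \sqrt{11} + E \left(-6 + \frac{E}{2}\right)$ ($V{\left(E \right)} = \left(E^{2} + \left(-6 + \frac{E}{2}\right) E\right) - 30 \sqrt{11} = \left(E^{2} + E \left(-6 + \frac{E}{2}\right)\right) - 30 \sqrt{11} = E^{2} - 30 \sqrt{11} + E \left(-6 + \frac{E}{2}\right)$)
$\sqrt{14174 + V{\left(-41 \right)}} = \sqrt{14174 - \left(-246 - \frac{5043}{2} + 30 \sqrt{11}\right)} = \sqrt{14174 + \left(- 30 \sqrt{11} + 246 + \frac{3}{2} \cdot 1681\right)} = \sqrt{14174 + \left(- 30 \sqrt{11} + 246 + \frac{5043}{2}\right)} = \sqrt{14174 + \left(\frac{5535}{2} - 30 \sqrt{11}\right)} = \sqrt{\frac{33883}{2} - 30 \sqrt{11}}$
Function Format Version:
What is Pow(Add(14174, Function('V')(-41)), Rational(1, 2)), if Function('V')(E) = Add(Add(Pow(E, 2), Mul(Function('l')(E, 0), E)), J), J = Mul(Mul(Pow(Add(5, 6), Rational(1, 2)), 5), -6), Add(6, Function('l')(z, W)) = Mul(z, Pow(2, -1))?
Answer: Mul(Rational(1, 2), Pow(Add(67766, Mul(-120, Pow(11, Rational(1, 2)))), Rational(1, 2))) ≈ 129.78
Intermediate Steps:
Function('l')(z, W) = Add(-6, Mul(Rational(1, 2), z)) (Function('l')(z, W) = Add(-6, Mul(z, Pow(2, -1))) = Add(-6, Mul(z, Rational(1, 2))) = Add(-6, Mul(Rational(1, 2), z)))
J = Mul(-30, Pow(11, Rational(1, 2))) (J = Mul(Mul(Pow(11, Rational(1, 2)), 5), -6) = Mul(Mul(5, Pow(11, Rational(1, 2))), -6) = Mul(-30, Pow(11, Rational(1, 2))) ≈ -99.499)
Function('V')(E) = Add(Pow(E, 2), Mul(-30, Pow(11, Rational(1, 2))), Mul(E, Add(-6, Mul(Rational(1, 2), E)))) (Function('V')(E) = Add(Add(Pow(E, 2), Mul(Add(-6, Mul(Rational(1, 2), E)), E)), Mul(-30, Pow(11, Rational(1, 2)))) = Add(Add(Pow(E, 2), Mul(E, Add(-6, Mul(Rational(1, 2), E)))), Mul(-30, Pow(11, Rational(1, 2)))) = Add(Pow(E, 2), Mul(-30, Pow(11, Rational(1, 2))), Mul(E, Add(-6, Mul(Rational(1, 2), E)))))
Pow(Add(14174, Function('V')(-41)), Rational(1, 2)) = Pow(Add(14174, Add(Mul(-30, Pow(11, Rational(1, 2))), Mul(-6, -41), Mul(Rational(3, 2), Pow(-41, 2)))), Rational(1, 2)) = Pow(Add(14174, Add(Mul(-30, Pow(11, Rational(1, 2))), 246, Mul(Rational(3, 2), 1681))), Rational(1, 2)) = Pow(Add(14174, Add(Mul(-30, Pow(11, Rational(1, 2))), 246, Rational(5043, 2))), Rational(1, 2)) = Pow(Add(14174, Add(Rational(5535, 2), Mul(-30, Pow(11, Rational(1, 2))))), Rational(1, 2)) = Pow(Add(Rational(33883, 2), Mul(-30, Pow(11, Rational(1, 2)))), Rational(1, 2))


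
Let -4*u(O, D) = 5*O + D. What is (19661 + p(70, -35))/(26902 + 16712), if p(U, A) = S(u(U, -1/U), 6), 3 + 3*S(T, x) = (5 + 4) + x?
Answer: 2185/4846 ≈ 0.45089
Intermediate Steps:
u(O, D) = -5*O/4 - D/4 (u(O, D) = -(5*O + D)/4 = -(D + 5*O)/4 = -5*O/4 - D/4)
S(T, x) = 2 + x/3 (S(T, x) = -1 + ((5 + 4) + x)/3 = -1 + (9 + x)/3 = -1 + (3 + x/3) = 2 + x/3)
p(U, A) = 4 (p(U, A) = 2 + (⅓)*6 = 2 + 2 = 4)
(19661 + p(70, -35))/(26902 + 16712) = (19661 + 4)/(26902 + 16712) = 19665/43614 = 19665*(1/43614) = 2185/4846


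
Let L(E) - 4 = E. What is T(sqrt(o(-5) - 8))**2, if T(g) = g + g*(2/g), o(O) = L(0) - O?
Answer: 9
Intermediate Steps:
L(E) = 4 + E
o(O) = 4 - O (o(O) = (4 + 0) - O = 4 - O)
T(g) = 2 + g (T(g) = g + 2 = 2 + g)
T(sqrt(o(-5) - 8))**2 = (2 + sqrt((4 - 1*(-5)) - 8))**2 = (2 + sqrt((4 + 5) - 8))**2 = (2 + sqrt(9 - 8))**2 = (2 + sqrt(1))**2 = (2 + 1)**2 = 3**2 = 9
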